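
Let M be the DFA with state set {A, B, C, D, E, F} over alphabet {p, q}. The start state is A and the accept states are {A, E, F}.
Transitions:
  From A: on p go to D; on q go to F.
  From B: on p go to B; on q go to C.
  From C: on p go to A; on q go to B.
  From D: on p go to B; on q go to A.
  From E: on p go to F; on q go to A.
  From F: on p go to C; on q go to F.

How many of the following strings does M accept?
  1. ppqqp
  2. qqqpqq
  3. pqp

ppqqp: rejected
qqqpqq: rejected
pqp: rejected

0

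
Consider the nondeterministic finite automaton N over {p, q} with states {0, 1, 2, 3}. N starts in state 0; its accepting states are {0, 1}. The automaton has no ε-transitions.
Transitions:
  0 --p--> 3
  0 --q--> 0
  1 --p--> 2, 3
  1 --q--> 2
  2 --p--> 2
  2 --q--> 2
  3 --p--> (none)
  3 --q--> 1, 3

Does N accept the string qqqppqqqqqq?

rejected

Start: {0}
read q: {0}
read q: {0}
read q: {0}
read p: {3}
read p: {}
The reachable set is empty and stays empty for the remaining 6 symbols.
Reachable ∩ accepting = {} — empty.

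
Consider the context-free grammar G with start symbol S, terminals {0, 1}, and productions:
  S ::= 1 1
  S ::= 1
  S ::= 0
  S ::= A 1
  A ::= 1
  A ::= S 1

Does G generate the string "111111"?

yes

S ⇒ A1 ⇒ S11 ⇒ A111 ⇒ S1111 ⇒ A11111 ⇒ 111111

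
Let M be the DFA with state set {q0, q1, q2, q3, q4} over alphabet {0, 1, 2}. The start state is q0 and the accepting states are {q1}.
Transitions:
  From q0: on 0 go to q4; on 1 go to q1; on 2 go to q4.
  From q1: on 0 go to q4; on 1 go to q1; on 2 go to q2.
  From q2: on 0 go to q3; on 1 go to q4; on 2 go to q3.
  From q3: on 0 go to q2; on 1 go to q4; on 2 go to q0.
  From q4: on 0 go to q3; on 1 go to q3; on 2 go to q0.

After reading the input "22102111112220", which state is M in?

q0 --2--> q4
q4 --2--> q0
q0 --1--> q1
q1 --0--> q4
q4 --2--> q0
q0 --1--> q1
q1 --1--> q1
q1 --1--> q1
q1 --1--> q1
q1 --1--> q1
q1 --2--> q2
q2 --2--> q3
q3 --2--> q0
q0 --0--> q4

q4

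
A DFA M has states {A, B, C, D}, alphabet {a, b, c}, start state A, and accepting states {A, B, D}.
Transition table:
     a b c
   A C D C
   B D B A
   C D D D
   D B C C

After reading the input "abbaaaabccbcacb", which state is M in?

A --a--> C
C --b--> D
D --b--> C
C --a--> D
D --a--> B
B --a--> D
D --a--> B
B --b--> B
B --c--> A
A --c--> C
C --b--> D
D --c--> C
C --a--> D
D --c--> C
C --b--> D

D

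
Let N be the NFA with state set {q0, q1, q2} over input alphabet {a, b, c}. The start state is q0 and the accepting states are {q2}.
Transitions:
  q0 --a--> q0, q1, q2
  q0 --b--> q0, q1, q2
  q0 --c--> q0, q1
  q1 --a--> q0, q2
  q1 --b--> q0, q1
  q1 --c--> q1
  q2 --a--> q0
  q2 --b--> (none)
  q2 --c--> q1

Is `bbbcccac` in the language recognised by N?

rejected

Start: {q0}
read b: {q0, q1, q2}
read b: {q0, q1, q2}
read b: {q0, q1, q2}
read c: {q0, q1}
read c: {q0, q1}
read c: {q0, q1}
read a: {q0, q1, q2}
read c: {q0, q1}
Reachable ∩ accepting = {} — empty.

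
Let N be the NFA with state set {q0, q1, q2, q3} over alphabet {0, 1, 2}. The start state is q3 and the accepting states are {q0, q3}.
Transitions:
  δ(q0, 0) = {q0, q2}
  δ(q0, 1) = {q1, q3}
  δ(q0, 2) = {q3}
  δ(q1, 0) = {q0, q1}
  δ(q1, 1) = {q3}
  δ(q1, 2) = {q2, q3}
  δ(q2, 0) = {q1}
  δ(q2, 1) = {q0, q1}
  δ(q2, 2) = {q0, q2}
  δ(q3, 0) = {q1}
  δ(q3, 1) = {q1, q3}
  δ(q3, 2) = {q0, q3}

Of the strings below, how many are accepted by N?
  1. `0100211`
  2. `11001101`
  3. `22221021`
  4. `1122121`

4

`0100211`: accepted
`11001101`: accepted
`22221021`: accepted
`1122121`: accepted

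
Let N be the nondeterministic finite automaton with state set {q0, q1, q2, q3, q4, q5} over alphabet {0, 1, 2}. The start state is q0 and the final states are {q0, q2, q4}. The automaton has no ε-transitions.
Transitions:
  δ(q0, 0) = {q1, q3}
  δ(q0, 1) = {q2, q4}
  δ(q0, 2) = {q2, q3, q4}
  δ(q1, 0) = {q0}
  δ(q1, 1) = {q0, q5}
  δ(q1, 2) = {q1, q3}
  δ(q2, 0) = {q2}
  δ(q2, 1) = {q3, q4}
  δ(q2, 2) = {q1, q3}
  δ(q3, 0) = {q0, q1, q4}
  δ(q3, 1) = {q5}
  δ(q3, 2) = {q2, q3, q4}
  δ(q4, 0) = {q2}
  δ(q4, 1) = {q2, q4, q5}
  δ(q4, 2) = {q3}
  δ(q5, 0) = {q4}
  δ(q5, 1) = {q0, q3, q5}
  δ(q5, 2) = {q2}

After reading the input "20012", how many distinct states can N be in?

4

Start: {q0}
read 2: {q2, q3, q4}
read 0: {q0, q1, q2, q4}
read 0: {q0, q1, q2, q3}
read 1: {q0, q2, q3, q4, q5}
read 2: {q1, q2, q3, q4}
Final reachable set {q1, q2, q3, q4} has 4 states.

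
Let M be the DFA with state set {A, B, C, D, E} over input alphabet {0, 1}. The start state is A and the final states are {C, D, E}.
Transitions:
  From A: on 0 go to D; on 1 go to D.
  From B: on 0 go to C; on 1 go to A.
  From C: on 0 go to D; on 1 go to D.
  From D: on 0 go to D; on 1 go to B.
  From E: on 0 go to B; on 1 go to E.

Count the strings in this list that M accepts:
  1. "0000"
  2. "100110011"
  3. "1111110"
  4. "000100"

"0000": accepted
"100110011": rejected
"1111110": accepted
"000100": accepted

3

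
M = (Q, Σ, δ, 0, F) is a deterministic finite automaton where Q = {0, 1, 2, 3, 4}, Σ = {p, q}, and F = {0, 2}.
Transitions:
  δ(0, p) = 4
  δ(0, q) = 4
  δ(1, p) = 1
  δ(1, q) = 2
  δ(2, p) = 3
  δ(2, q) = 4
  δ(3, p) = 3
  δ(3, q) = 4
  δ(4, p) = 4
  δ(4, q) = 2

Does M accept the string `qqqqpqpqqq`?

0 --q--> 4
4 --q--> 2
2 --q--> 4
4 --q--> 2
2 --p--> 3
3 --q--> 4
4 --p--> 4
4 --q--> 2
2 --q--> 4
4 --q--> 2
End in state 2, which is an accepting state.

accepted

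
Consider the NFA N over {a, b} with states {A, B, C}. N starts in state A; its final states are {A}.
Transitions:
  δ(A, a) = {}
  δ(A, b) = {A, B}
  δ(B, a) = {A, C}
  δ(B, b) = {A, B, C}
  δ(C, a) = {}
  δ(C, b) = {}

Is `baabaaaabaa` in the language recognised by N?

Start: {A}
read b: {A, B}
read a: {A, C}
read a: {}
The reachable set is empty and stays empty for the remaining 8 symbols.
Reachable ∩ accepting = {} — empty.

rejected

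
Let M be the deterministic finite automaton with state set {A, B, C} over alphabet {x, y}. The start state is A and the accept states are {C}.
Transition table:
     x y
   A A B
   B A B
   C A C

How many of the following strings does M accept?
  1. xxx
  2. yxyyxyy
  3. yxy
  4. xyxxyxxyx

0

xxx: rejected
yxyyxyy: rejected
yxy: rejected
xyxxyxxyx: rejected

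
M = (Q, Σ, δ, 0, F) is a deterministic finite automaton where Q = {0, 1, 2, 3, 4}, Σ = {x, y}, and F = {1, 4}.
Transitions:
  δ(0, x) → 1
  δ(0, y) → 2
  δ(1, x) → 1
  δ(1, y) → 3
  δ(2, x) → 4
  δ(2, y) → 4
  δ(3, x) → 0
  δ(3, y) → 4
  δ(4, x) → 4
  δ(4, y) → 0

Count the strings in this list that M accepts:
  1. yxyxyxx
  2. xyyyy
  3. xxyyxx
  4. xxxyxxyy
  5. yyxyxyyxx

4

yxyxyxx: accepted
xyyyy: rejected
xxyyxx: accepted
xxxyxxyy: accepted
yyxyxyyxx: accepted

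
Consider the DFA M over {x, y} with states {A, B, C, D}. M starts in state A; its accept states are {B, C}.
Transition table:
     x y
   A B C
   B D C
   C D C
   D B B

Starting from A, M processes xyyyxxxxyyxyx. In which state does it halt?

A --x--> B
B --y--> C
C --y--> C
C --y--> C
C --x--> D
D --x--> B
B --x--> D
D --x--> B
B --y--> C
C --y--> C
C --x--> D
D --y--> B
B --x--> D

D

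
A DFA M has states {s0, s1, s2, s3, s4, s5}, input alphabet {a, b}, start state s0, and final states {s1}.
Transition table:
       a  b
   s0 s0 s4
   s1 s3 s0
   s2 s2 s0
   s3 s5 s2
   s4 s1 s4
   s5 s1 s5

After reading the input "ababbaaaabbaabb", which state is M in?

s0

s0 --a--> s0
s0 --b--> s4
s4 --a--> s1
s1 --b--> s0
s0 --b--> s4
s4 --a--> s1
s1 --a--> s3
s3 --a--> s5
s5 --a--> s1
s1 --b--> s0
s0 --b--> s4
s4 --a--> s1
s1 --a--> s3
s3 --b--> s2
s2 --b--> s0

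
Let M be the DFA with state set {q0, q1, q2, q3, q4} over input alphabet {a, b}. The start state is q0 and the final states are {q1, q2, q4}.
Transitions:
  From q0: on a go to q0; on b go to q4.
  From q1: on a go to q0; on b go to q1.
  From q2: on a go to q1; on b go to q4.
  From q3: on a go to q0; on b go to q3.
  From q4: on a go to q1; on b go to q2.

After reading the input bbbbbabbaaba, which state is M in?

q0 --b--> q4
q4 --b--> q2
q2 --b--> q4
q4 --b--> q2
q2 --b--> q4
q4 --a--> q1
q1 --b--> q1
q1 --b--> q1
q1 --a--> q0
q0 --a--> q0
q0 --b--> q4
q4 --a--> q1

q1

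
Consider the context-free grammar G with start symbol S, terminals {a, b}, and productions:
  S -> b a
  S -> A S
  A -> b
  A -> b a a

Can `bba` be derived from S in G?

S ⇒ AS ⇒ bS ⇒ bba

yes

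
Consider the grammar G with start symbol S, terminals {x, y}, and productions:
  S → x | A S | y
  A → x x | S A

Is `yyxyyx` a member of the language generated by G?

no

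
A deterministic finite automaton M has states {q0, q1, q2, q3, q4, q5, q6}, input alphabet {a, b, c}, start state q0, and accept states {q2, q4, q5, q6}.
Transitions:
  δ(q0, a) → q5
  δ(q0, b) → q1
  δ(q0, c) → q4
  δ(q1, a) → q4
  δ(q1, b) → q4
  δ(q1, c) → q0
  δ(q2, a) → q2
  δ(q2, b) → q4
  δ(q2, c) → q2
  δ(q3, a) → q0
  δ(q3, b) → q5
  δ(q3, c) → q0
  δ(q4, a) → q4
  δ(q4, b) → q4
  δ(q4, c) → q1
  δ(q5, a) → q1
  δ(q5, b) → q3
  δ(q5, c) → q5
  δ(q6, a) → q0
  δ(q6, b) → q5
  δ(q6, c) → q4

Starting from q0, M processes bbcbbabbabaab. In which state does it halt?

q4

q0 --b--> q1
q1 --b--> q4
q4 --c--> q1
q1 --b--> q4
q4 --b--> q4
q4 --a--> q4
q4 --b--> q4
q4 --b--> q4
q4 --a--> q4
q4 --b--> q4
q4 --a--> q4
q4 --a--> q4
q4 --b--> q4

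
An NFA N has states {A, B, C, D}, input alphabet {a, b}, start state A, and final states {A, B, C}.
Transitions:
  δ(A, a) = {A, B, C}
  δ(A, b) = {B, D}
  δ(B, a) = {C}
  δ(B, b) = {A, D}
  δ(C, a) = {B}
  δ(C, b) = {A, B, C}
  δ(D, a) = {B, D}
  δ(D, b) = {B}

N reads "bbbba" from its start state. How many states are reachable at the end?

4

Start: {A}
read b: {B, D}
read b: {A, B, D}
read b: {A, B, D}
read b: {A, B, D}
read a: {A, B, C, D}
Final reachable set {A, B, C, D} has 4 states.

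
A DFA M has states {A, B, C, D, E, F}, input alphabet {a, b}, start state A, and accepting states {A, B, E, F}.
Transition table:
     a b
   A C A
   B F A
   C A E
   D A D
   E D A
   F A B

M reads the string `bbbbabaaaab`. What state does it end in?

A

A --b--> A
A --b--> A
A --b--> A
A --b--> A
A --a--> C
C --b--> E
E --a--> D
D --a--> A
A --a--> C
C --a--> A
A --b--> A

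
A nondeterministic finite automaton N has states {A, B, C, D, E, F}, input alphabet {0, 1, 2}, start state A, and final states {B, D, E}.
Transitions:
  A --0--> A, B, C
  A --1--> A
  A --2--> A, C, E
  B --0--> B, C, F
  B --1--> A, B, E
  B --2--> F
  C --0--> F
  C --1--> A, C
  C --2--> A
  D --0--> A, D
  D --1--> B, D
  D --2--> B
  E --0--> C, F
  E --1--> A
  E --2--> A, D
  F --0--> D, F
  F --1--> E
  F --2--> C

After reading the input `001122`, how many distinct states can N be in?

Start: {A}
read 0: {A, B, C}
read 0: {A, B, C, F}
read 1: {A, B, C, E}
read 1: {A, B, C, E}
read 2: {A, C, D, E, F}
read 2: {A, B, C, D, E}
Final reachable set {A, B, C, D, E} has 5 states.

5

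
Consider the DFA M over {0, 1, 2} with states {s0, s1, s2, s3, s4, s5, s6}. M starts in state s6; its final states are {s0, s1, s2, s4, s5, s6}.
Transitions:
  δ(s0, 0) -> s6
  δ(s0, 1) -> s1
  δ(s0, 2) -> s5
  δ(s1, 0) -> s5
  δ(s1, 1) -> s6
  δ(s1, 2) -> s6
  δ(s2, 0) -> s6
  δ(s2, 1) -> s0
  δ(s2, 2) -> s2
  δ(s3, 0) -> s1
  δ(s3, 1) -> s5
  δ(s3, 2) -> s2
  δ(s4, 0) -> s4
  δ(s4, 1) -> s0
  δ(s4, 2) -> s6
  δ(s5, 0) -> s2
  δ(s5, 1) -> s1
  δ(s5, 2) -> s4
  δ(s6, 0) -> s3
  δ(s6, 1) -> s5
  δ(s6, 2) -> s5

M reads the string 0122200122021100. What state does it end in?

s2

s6 --0--> s3
s3 --1--> s5
s5 --2--> s4
s4 --2--> s6
s6 --2--> s5
s5 --0--> s2
s2 --0--> s6
s6 --1--> s5
s5 --2--> s4
s4 --2--> s6
s6 --0--> s3
s3 --2--> s2
s2 --1--> s0
s0 --1--> s1
s1 --0--> s5
s5 --0--> s2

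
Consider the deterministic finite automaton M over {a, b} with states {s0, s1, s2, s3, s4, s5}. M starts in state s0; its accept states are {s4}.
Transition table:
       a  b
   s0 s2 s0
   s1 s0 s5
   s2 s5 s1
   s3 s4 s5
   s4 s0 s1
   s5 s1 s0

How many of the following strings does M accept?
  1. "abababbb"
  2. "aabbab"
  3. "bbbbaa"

"abababbb": rejected
"aabbab": rejected
"bbbbaa": rejected

0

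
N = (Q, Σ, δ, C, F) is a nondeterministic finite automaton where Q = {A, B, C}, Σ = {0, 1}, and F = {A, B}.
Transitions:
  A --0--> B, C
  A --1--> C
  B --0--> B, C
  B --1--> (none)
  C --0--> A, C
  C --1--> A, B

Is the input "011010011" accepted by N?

accepted

Start: {C}
read 0: {A, C}
read 1: {A, B, C}
read 1: {A, B, C}
read 0: {A, B, C}
read 1: {A, B, C}
read 0: {A, B, C}
read 0: {A, B, C}
read 1: {A, B, C}
read 1: {A, B, C}
Reachable ∩ accepting = {A, B} — nonempty.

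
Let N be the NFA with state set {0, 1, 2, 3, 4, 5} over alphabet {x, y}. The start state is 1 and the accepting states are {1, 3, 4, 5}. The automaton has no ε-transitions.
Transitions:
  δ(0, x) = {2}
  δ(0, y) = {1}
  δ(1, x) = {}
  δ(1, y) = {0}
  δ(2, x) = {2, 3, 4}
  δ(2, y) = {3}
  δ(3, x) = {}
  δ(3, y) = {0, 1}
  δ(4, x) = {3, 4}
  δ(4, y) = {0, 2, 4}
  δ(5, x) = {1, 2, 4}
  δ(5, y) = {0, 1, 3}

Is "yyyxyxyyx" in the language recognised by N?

Start: {1}
read y: {0}
read y: {1}
read y: {0}
read x: {2}
read y: {3}
read x: {}
The reachable set is empty and stays empty for the remaining 3 symbols.
Reachable ∩ accepting = {} — empty.

rejected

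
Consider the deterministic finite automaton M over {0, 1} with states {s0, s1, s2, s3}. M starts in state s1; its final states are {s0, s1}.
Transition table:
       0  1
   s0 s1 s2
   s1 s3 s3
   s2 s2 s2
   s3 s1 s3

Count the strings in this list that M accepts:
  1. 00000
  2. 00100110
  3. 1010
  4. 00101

2

00000: rejected
00100110: accepted
1010: accepted
00101: rejected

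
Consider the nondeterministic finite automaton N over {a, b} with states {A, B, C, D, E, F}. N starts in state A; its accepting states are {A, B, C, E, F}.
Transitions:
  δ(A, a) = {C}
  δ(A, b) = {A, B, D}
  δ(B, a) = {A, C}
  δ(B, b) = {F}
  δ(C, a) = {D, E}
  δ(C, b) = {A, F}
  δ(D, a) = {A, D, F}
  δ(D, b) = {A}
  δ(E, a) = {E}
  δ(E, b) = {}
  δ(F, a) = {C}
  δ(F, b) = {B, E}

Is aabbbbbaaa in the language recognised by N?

Start: {A}
read a: {C}
read a: {D, E}
read b: {A}
read b: {A, B, D}
read b: {A, B, D, F}
read b: {A, B, D, E, F}
read b: {A, B, D, E, F}
read a: {A, C, D, E, F}
read a: {A, C, D, E, F}
read a: {A, C, D, E, F}
Reachable ∩ accepting = {A, C, E, F} — nonempty.

accepted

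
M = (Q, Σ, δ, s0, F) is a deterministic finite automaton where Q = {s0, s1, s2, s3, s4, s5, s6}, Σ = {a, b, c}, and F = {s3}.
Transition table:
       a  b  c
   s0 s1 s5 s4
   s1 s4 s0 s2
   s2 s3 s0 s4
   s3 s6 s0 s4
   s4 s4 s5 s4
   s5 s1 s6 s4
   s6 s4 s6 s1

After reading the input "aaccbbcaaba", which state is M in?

s0 --a--> s1
s1 --a--> s4
s4 --c--> s4
s4 --c--> s4
s4 --b--> s5
s5 --b--> s6
s6 --c--> s1
s1 --a--> s4
s4 --a--> s4
s4 --b--> s5
s5 --a--> s1

s1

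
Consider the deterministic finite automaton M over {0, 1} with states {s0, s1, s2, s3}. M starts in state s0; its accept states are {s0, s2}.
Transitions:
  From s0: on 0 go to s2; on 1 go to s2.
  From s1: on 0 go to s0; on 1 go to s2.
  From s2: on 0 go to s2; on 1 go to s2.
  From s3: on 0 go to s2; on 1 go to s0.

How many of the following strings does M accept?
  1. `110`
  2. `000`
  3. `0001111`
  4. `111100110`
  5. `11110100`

`110`: accepted
`000`: accepted
`0001111`: accepted
`111100110`: accepted
`11110100`: accepted

5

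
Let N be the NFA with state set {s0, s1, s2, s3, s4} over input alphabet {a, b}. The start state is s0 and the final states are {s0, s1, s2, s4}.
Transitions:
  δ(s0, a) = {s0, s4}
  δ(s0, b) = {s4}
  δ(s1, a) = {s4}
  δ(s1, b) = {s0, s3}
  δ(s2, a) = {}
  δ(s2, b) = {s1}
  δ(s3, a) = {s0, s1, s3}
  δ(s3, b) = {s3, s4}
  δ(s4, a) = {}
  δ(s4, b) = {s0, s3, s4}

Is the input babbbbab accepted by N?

Start: {s0}
read b: {s4}
read a: {}
The reachable set is empty and stays empty for the remaining 6 symbols.
Reachable ∩ accepting = {} — empty.

rejected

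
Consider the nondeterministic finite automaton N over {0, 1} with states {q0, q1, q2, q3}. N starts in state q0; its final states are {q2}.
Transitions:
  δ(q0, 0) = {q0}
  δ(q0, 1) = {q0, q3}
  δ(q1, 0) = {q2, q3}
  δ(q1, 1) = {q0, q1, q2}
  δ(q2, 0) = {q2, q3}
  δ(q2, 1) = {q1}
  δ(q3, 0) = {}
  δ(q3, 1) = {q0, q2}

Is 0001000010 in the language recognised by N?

rejected

Start: {q0}
read 0: {q0}
read 0: {q0}
read 0: {q0}
read 1: {q0, q3}
read 0: {q0}
read 0: {q0}
read 0: {q0}
read 0: {q0}
read 1: {q0, q3}
read 0: {q0}
Reachable ∩ accepting = {} — empty.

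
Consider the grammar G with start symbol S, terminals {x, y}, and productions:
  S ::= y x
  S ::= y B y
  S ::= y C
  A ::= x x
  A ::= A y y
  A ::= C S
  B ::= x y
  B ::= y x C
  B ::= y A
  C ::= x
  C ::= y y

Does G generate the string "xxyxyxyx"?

no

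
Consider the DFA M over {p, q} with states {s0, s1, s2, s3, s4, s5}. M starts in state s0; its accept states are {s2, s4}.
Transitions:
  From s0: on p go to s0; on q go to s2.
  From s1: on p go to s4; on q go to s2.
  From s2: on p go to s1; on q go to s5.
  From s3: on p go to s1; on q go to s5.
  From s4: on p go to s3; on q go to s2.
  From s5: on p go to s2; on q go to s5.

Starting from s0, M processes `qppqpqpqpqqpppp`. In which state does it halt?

s0 --q--> s2
s2 --p--> s1
s1 --p--> s4
s4 --q--> s2
s2 --p--> s1
s1 --q--> s2
s2 --p--> s1
s1 --q--> s2
s2 --p--> s1
s1 --q--> s2
s2 --q--> s5
s5 --p--> s2
s2 --p--> s1
s1 --p--> s4
s4 --p--> s3

s3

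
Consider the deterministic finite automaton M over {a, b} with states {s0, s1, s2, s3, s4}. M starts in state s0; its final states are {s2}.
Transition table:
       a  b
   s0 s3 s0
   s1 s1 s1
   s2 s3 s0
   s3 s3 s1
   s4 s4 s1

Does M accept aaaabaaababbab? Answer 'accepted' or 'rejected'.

rejected

s0 --a--> s3
s3 --a--> s3
s3 --a--> s3
s3 --a--> s3
s3 --b--> s1
s1 --a--> s1
s1 --a--> s1
s1 --a--> s1
s1 --b--> s1
s1 --a--> s1
s1 --b--> s1
s1 --b--> s1
s1 --a--> s1
s1 --b--> s1
End in state s1, which is not an accepting state.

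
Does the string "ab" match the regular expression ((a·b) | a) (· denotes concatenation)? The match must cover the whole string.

The left alternative (a·b) matches ab.

yes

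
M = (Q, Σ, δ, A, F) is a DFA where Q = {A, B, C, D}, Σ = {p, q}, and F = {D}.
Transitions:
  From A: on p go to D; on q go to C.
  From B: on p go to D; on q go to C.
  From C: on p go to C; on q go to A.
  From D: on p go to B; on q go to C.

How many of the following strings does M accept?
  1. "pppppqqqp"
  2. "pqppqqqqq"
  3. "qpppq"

"pppppqqqp": rejected
"pqppqqqqq": rejected
"qpppq": rejected

0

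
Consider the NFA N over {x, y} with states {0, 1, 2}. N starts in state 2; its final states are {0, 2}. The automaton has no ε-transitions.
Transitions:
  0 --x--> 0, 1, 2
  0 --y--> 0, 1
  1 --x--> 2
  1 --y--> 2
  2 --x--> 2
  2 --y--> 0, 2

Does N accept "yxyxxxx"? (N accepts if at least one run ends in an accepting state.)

accepted

Start: {2}
read y: {0, 2}
read x: {0, 1, 2}
read y: {0, 1, 2}
read x: {0, 1, 2}
read x: {0, 1, 2}
read x: {0, 1, 2}
read x: {0, 1, 2}
Reachable ∩ accepting = {0, 2} — nonempty.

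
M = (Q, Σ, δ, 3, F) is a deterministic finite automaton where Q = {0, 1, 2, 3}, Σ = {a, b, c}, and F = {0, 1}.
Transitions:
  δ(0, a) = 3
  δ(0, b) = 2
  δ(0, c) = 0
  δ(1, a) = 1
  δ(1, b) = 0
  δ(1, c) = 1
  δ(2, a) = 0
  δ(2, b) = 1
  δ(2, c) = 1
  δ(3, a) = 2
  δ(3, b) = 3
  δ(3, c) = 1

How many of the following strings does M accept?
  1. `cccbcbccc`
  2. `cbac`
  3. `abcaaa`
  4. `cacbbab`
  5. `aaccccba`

4

`cccbcbccc`: accepted
`cbac`: accepted
`abcaaa`: accepted
`cacbbab`: rejected
`aaccccba`: accepted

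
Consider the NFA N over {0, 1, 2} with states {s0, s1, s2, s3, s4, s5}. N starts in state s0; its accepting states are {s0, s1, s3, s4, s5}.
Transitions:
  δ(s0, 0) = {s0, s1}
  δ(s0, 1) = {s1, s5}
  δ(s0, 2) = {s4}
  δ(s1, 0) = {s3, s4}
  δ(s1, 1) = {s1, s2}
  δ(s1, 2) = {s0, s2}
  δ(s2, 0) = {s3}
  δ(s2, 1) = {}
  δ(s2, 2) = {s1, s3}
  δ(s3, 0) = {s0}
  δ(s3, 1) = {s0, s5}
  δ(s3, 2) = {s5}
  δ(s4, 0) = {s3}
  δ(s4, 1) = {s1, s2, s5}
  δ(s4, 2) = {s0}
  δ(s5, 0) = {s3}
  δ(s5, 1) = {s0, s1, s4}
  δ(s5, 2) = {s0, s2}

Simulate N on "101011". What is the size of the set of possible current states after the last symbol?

Start: {s0}
read 1: {s1, s5}
read 0: {s3, s4}
read 1: {s0, s1, s2, s5}
read 0: {s0, s1, s3, s4}
read 1: {s0, s1, s2, s5}
read 1: {s0, s1, s2, s4, s5}
Final reachable set {s0, s1, s2, s4, s5} has 5 states.

5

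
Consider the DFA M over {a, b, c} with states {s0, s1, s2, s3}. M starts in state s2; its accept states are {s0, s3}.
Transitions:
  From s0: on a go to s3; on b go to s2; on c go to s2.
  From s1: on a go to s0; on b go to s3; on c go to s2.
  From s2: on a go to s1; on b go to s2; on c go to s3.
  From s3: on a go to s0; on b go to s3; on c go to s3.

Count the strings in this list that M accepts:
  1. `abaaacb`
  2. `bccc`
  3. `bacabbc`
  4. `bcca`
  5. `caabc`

`abaaacb`: rejected
`bccc`: accepted
`bacabbc`: accepted
`bcca`: accepted
`caabc`: accepted

4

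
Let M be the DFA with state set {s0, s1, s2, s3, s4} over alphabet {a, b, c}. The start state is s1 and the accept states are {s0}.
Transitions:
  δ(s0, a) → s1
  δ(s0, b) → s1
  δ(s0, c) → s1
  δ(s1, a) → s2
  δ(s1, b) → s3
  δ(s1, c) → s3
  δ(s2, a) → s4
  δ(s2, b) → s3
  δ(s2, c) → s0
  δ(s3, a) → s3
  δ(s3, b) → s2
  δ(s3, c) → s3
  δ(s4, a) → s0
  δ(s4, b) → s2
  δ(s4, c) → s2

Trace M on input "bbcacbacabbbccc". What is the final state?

s1 --b--> s3
s3 --b--> s2
s2 --c--> s0
s0 --a--> s1
s1 --c--> s3
s3 --b--> s2
s2 --a--> s4
s4 --c--> s2
s2 --a--> s4
s4 --b--> s2
s2 --b--> s3
s3 --b--> s2
s2 --c--> s0
s0 --c--> s1
s1 --c--> s3

s3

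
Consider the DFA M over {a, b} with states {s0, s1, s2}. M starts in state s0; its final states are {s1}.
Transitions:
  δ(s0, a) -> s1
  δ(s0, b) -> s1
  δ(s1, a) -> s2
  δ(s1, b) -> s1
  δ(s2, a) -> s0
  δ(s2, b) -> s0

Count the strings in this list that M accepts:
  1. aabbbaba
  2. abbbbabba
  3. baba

2

aabbbaba: accepted
abbbbabba: rejected
baba: accepted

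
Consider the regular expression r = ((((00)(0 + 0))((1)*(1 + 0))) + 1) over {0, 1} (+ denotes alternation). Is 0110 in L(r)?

Neither (((00)(0+0))((1)*(1+0))) nor 1 matches 0110.

no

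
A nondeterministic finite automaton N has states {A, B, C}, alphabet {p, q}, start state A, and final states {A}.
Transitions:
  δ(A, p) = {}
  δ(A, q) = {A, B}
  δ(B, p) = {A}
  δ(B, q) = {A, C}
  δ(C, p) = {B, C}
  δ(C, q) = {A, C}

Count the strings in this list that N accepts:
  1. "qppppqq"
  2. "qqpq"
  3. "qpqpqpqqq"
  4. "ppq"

2

"qppppqq": rejected
"qqpq": accepted
"qpqpqpqqq": accepted
"ppq": rejected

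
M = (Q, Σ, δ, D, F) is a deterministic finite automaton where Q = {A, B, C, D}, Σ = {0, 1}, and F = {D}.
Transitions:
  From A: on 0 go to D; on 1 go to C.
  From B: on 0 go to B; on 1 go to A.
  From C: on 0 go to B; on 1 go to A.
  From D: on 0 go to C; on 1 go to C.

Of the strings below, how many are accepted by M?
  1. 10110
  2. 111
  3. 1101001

0

10110: rejected
111: rejected
1101001: rejected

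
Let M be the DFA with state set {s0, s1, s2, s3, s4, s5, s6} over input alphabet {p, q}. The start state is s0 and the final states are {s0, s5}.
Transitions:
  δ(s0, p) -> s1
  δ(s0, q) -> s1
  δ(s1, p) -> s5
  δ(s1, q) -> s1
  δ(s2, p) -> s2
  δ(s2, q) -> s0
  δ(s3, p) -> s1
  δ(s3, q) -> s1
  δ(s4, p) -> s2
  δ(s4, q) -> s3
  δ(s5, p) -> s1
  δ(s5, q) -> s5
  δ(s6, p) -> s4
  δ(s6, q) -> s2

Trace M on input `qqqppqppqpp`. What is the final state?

s0 --q--> s1
s1 --q--> s1
s1 --q--> s1
s1 --p--> s5
s5 --p--> s1
s1 --q--> s1
s1 --p--> s5
s5 --p--> s1
s1 --q--> s1
s1 --p--> s5
s5 --p--> s1

s1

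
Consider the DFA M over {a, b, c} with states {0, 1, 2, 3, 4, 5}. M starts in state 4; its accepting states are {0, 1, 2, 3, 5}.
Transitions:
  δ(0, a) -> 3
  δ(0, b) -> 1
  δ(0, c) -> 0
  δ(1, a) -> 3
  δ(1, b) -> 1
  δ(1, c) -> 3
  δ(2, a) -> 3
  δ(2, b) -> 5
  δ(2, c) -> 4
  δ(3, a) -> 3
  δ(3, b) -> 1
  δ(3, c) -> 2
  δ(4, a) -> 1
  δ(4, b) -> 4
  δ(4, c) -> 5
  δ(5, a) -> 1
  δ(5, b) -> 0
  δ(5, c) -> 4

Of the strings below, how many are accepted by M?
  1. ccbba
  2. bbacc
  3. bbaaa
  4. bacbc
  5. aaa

ccbba: accepted
bbacc: accepted
bbaaa: accepted
bacbc: accepted
aaa: accepted

5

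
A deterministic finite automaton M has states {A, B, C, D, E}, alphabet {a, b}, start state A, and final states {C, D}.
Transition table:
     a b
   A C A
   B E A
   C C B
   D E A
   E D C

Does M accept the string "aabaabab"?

A --a--> C
C --a--> C
C --b--> B
B --a--> E
E --a--> D
D --b--> A
A --a--> C
C --b--> B
End in state B, which is not an accepting state.

rejected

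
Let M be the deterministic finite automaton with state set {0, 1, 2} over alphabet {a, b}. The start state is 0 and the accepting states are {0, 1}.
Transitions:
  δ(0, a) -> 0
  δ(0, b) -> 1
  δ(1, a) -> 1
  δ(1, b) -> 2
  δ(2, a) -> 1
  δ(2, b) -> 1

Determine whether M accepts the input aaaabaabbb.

rejected

0 --a--> 0
0 --a--> 0
0 --a--> 0
0 --a--> 0
0 --b--> 1
1 --a--> 1
1 --a--> 1
1 --b--> 2
2 --b--> 1
1 --b--> 2
End in state 2, which is not an accepting state.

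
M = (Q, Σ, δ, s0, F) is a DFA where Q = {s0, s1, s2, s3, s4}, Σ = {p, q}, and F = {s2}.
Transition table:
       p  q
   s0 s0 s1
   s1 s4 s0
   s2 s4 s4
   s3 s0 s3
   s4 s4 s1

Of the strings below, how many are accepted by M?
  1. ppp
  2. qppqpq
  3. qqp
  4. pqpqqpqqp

0

ppp: rejected
qppqpq: rejected
qqp: rejected
pqpqqpqqp: rejected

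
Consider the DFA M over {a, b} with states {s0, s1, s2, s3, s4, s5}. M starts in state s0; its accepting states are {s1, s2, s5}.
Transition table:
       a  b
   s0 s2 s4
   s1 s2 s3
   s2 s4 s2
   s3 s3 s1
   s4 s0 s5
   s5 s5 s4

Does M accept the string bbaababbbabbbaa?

s0 --b--> s4
s4 --b--> s5
s5 --a--> s5
s5 --a--> s5
s5 --b--> s4
s4 --a--> s0
s0 --b--> s4
s4 --b--> s5
s5 --b--> s4
s4 --a--> s0
s0 --b--> s4
s4 --b--> s5
s5 --b--> s4
s4 --a--> s0
s0 --a--> s2
End in state s2, which is an accepting state.

accepted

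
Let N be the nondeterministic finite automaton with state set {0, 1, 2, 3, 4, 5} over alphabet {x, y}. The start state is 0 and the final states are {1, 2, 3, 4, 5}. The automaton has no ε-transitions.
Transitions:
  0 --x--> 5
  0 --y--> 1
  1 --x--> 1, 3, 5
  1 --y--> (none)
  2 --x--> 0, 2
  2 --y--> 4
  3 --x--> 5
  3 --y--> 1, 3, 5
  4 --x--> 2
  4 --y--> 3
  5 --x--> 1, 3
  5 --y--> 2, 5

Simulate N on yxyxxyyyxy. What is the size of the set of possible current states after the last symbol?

Start: {0}
read y: {1}
read x: {1, 3, 5}
read y: {1, 2, 3, 5}
read x: {0, 1, 2, 3, 5}
read x: {0, 1, 2, 3, 5}
read y: {1, 2, 3, 4, 5}
read y: {1, 2, 3, 4, 5}
read y: {1, 2, 3, 4, 5}
read x: {0, 1, 2, 3, 5}
read y: {1, 2, 3, 4, 5}
Final reachable set {1, 2, 3, 4, 5} has 5 states.

5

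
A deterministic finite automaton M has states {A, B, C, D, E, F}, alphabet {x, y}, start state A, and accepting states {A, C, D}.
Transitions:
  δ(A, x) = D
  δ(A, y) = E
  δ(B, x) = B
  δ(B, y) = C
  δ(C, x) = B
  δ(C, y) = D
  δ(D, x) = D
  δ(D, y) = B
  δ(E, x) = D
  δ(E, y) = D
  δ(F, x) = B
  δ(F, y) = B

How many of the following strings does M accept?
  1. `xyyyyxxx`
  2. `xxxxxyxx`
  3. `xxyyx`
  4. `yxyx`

0

`xyyyyxxx`: rejected
`xxxxxyxx`: rejected
`xxyyx`: rejected
`yxyx`: rejected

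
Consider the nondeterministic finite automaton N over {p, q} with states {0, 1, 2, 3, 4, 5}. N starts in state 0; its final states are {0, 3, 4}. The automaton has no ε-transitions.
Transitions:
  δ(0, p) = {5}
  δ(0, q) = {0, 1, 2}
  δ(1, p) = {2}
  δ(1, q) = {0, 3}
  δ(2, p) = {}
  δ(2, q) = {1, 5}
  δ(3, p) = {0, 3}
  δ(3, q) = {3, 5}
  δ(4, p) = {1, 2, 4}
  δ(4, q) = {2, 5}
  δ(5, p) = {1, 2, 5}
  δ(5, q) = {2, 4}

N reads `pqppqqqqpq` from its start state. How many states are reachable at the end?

Start: {0}
read p: {5}
read q: {2, 4}
read p: {1, 2, 4}
read p: {1, 2, 4}
read q: {0, 1, 2, 3, 5}
read q: {0, 1, 2, 3, 4, 5}
read q: {0, 1, 2, 3, 4, 5}
read q: {0, 1, 2, 3, 4, 5}
read p: {0, 1, 2, 3, 4, 5}
read q: {0, 1, 2, 3, 4, 5}
Final reachable set {0, 1, 2, 3, 4, 5} has 6 states.

6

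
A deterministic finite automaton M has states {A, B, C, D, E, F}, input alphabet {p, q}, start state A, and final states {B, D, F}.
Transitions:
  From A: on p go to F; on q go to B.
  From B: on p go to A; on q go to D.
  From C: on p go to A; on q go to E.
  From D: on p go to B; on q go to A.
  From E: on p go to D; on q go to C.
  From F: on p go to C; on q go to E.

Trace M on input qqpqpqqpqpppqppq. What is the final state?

A --q--> B
B --q--> D
D --p--> B
B --q--> D
D --p--> B
B --q--> D
D --q--> A
A --p--> F
F --q--> E
E --p--> D
D --p--> B
B --p--> A
A --q--> B
B --p--> A
A --p--> F
F --q--> E

E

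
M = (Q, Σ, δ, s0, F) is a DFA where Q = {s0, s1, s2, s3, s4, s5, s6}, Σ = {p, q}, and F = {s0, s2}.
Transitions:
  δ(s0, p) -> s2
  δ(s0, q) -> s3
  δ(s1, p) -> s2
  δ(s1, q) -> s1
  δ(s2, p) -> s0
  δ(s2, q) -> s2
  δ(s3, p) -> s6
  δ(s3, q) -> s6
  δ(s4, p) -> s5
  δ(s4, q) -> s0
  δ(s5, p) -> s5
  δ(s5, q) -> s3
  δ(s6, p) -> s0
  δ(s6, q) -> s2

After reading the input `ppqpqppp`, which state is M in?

s0

s0 --p--> s2
s2 --p--> s0
s0 --q--> s3
s3 --p--> s6
s6 --q--> s2
s2 --p--> s0
s0 --p--> s2
s2 --p--> s0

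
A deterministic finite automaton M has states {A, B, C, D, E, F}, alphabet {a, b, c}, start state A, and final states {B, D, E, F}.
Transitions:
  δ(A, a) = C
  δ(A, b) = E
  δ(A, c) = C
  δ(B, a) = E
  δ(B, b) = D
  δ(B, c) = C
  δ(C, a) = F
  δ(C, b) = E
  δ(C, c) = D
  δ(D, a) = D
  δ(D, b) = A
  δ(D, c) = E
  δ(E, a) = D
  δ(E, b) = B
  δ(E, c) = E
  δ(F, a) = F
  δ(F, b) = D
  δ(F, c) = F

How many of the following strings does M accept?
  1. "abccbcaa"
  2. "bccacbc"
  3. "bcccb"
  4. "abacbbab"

2

"abccbcaa": accepted
"bccacbc": rejected
"bcccb": accepted
"abacbbab": rejected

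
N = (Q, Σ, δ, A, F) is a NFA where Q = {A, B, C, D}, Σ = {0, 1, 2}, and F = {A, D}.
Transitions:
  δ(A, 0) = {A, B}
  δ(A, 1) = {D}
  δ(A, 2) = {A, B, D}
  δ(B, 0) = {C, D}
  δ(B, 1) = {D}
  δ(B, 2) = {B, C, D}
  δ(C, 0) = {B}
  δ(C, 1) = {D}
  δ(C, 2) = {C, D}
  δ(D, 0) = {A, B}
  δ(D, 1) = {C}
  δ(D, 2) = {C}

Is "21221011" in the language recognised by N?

rejected

Start: {A}
read 2: {A, B, D}
read 1: {C, D}
read 2: {C, D}
read 2: {C, D}
read 1: {C, D}
read 0: {A, B}
read 1: {D}
read 1: {C}
Reachable ∩ accepting = {} — empty.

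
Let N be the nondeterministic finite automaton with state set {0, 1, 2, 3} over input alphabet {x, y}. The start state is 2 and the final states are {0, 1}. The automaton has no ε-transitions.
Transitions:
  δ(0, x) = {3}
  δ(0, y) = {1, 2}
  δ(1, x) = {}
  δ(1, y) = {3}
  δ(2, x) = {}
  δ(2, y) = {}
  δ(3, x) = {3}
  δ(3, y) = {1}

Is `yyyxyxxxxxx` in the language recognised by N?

rejected

Start: {2}
read y: {}
The reachable set is empty and stays empty for the remaining 10 symbols.
Reachable ∩ accepting = {} — empty.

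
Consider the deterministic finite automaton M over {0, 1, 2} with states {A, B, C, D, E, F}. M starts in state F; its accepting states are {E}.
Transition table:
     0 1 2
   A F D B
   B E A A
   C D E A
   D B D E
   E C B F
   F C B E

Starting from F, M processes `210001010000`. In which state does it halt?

B

F --2--> E
E --1--> B
B --0--> E
E --0--> C
C --0--> D
D --1--> D
D --0--> B
B --1--> A
A --0--> F
F --0--> C
C --0--> D
D --0--> B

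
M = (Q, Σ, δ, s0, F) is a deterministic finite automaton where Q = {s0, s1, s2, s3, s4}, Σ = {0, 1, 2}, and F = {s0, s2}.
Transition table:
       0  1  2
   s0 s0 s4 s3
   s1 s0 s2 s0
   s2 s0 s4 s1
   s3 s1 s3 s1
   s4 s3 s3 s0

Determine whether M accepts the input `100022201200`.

s0 --1--> s4
s4 --0--> s3
s3 --0--> s1
s1 --0--> s0
s0 --2--> s3
s3 --2--> s1
s1 --2--> s0
s0 --0--> s0
s0 --1--> s4
s4 --2--> s0
s0 --0--> s0
s0 --0--> s0
End in state s0, which is an accepting state.

accepted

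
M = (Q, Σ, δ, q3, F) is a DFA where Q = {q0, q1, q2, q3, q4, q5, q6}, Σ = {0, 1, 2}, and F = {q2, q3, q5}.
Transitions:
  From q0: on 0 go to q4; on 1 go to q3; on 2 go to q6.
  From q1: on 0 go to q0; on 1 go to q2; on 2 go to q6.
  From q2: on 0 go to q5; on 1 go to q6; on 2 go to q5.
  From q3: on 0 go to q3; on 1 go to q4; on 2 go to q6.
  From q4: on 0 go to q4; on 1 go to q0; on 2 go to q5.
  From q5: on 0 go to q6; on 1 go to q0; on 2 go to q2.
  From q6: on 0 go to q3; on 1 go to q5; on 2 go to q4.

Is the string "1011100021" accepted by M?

rejected

q3 --1--> q4
q4 --0--> q4
q4 --1--> q0
q0 --1--> q3
q3 --1--> q4
q4 --0--> q4
q4 --0--> q4
q4 --0--> q4
q4 --2--> q5
q5 --1--> q0
End in state q0, which is not an accepting state.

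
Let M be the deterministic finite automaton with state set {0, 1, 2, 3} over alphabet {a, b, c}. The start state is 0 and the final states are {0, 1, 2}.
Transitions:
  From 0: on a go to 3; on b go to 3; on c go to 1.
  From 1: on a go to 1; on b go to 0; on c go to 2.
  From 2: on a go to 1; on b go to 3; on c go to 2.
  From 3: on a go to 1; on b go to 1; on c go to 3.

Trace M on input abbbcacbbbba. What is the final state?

1

0 --a--> 3
3 --b--> 1
1 --b--> 0
0 --b--> 3
3 --c--> 3
3 --a--> 1
1 --c--> 2
2 --b--> 3
3 --b--> 1
1 --b--> 0
0 --b--> 3
3 --a--> 1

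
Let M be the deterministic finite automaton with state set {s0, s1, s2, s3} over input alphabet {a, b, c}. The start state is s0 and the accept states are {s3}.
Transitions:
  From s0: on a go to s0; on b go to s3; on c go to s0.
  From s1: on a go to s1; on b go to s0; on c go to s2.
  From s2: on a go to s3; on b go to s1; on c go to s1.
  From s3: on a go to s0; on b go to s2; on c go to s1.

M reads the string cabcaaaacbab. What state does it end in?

s0

s0 --c--> s0
s0 --a--> s0
s0 --b--> s3
s3 --c--> s1
s1 --a--> s1
s1 --a--> s1
s1 --a--> s1
s1 --a--> s1
s1 --c--> s2
s2 --b--> s1
s1 --a--> s1
s1 --b--> s0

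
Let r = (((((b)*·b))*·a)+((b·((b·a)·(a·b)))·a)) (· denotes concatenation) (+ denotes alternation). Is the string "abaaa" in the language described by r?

no

Neither ((((b)*·b))*·a) nor ((b·((b·a)·(a·b)))·a) matches abaaa.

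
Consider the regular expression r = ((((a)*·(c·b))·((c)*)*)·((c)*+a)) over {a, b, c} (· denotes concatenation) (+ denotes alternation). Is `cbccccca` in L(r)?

yes

Split as cbccccc·a: (((a)*·(c·b))·((c)*)*) matches cbccccc and ((c)*+a) matches a.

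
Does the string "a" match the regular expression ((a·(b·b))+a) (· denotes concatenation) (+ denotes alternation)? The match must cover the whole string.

The right alternative a matches a.

yes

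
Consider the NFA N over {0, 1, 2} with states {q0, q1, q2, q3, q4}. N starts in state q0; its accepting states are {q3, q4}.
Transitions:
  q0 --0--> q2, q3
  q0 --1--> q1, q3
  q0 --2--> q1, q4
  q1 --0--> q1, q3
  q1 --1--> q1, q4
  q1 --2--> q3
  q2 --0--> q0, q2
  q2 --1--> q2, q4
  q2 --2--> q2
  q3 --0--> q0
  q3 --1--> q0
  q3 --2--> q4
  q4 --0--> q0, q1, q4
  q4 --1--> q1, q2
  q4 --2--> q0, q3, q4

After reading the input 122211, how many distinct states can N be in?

5

Start: {q0}
read 1: {q1, q3}
read 2: {q3, q4}
read 2: {q0, q3, q4}
read 2: {q0, q1, q3, q4}
read 1: {q0, q1, q2, q3, q4}
read 1: {q0, q1, q2, q3, q4}
Final reachable set {q0, q1, q2, q3, q4} has 5 states.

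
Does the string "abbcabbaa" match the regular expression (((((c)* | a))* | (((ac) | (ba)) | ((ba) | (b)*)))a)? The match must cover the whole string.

No split of abbcabbaa into u·v has ((((c)*|a))*|(((ac)|(ba))|((ba)|(b)*))) matching u and a matching v.

no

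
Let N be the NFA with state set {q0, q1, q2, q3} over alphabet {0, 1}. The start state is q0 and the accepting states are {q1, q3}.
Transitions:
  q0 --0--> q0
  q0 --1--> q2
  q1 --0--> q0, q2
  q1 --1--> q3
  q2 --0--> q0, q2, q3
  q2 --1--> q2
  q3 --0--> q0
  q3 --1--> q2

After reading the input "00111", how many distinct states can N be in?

Start: {q0}
read 0: {q0}
read 0: {q0}
read 1: {q2}
read 1: {q2}
read 1: {q2}
Final reachable set {q2} has 1 state.

1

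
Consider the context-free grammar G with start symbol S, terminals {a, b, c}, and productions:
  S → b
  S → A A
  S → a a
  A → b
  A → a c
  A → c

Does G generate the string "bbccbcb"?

no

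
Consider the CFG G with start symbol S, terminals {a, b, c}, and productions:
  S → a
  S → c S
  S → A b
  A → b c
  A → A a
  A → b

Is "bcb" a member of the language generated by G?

yes

S ⇒ Ab ⇒ bcb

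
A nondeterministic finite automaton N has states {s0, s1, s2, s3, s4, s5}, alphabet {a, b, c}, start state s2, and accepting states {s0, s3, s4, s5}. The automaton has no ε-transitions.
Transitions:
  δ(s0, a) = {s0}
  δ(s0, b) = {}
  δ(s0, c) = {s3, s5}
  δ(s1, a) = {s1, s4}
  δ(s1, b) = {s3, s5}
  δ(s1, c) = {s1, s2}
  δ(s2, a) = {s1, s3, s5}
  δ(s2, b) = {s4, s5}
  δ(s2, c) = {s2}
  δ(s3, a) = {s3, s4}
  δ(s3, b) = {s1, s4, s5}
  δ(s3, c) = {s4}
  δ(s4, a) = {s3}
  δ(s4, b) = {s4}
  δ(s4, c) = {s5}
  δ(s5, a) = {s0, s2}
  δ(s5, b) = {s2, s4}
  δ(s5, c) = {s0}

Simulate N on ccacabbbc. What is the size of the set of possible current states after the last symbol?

5

Start: {s2}
read c: {s2}
read c: {s2}
read a: {s1, s3, s5}
read c: {s0, s1, s2, s4}
read a: {s0, s1, s3, s4, s5}
read b: {s1, s2, s3, s4, s5}
read b: {s1, s2, s3, s4, s5}
read b: {s1, s2, s3, s4, s5}
read c: {s0, s1, s2, s4, s5}
Final reachable set {s0, s1, s2, s4, s5} has 5 states.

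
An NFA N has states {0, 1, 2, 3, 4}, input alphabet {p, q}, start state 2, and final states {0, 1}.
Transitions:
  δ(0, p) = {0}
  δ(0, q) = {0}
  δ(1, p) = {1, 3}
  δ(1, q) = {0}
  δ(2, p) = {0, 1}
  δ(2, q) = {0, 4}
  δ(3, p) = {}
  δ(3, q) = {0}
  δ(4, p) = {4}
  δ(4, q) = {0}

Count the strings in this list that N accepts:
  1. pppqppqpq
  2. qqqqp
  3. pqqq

pppqppqpq: accepted
qqqqp: accepted
pqqq: accepted

3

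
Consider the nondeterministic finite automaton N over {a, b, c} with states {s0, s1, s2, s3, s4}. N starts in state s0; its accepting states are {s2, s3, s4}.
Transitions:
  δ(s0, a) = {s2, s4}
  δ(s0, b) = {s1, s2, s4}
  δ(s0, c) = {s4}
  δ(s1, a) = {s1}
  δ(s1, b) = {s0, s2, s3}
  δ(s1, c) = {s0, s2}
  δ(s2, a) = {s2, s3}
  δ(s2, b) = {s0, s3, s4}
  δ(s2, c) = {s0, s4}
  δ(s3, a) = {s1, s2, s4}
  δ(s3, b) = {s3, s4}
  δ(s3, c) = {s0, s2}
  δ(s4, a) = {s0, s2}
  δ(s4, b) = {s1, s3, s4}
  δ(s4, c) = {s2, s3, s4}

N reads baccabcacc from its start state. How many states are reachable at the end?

4

Start: {s0}
read b: {s1, s2, s4}
read a: {s0, s1, s2, s3}
read c: {s0, s2, s4}
read c: {s0, s2, s3, s4}
read a: {s0, s1, s2, s3, s4}
read b: {s0, s1, s2, s3, s4}
read c: {s0, s2, s3, s4}
read a: {s0, s1, s2, s3, s4}
read c: {s0, s2, s3, s4}
read c: {s0, s2, s3, s4}
Final reachable set {s0, s2, s3, s4} has 4 states.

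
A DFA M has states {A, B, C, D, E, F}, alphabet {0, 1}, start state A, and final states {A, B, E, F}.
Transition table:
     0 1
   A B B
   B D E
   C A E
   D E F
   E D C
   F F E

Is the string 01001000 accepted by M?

A --0--> B
B --1--> E
E --0--> D
D --0--> E
E --1--> C
C --0--> A
A --0--> B
B --0--> D
End in state D, which is not an accepting state.

rejected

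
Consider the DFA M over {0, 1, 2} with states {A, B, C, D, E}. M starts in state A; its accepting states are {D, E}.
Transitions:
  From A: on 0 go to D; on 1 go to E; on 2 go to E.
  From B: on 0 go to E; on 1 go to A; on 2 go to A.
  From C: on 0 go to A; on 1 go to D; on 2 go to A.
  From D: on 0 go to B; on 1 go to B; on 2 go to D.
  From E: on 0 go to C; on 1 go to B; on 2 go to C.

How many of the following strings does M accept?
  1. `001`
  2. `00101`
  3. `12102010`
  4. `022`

`001`: rejected
`00101`: rejected
`12102010`: accepted
`022`: accepted

2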